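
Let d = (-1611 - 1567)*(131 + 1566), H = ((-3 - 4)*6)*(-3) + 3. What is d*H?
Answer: -695705514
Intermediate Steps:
H = 129 (H = -7*6*(-3) + 3 = -42*(-3) + 3 = 126 + 3 = 129)
d = -5393066 (d = -3178*1697 = -5393066)
d*H = -5393066*129 = -695705514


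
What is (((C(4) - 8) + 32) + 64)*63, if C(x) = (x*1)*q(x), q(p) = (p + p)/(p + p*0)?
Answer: 6048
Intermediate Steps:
q(p) = 2 (q(p) = (2*p)/(p + 0) = (2*p)/p = 2)
C(x) = 2*x (C(x) = (x*1)*2 = x*2 = 2*x)
(((C(4) - 8) + 32) + 64)*63 = (((2*4 - 8) + 32) + 64)*63 = (((8 - 8) + 32) + 64)*63 = ((0 + 32) + 64)*63 = (32 + 64)*63 = 96*63 = 6048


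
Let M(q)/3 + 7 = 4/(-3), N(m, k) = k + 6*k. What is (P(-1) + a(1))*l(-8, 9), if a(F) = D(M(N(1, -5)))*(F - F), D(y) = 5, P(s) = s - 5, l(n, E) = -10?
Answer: 60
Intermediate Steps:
P(s) = -5 + s
N(m, k) = 7*k
M(q) = -25 (M(q) = -21 + 3*(4/(-3)) = -21 + 3*(4*(-⅓)) = -21 + 3*(-4/3) = -21 - 4 = -25)
a(F) = 0 (a(F) = 5*(F - F) = 5*0 = 0)
(P(-1) + a(1))*l(-8, 9) = ((-5 - 1) + 0)*(-10) = (-6 + 0)*(-10) = -6*(-10) = 60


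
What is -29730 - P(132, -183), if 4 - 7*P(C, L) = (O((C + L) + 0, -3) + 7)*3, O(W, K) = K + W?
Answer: -208255/7 ≈ -29751.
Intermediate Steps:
P(C, L) = -8/7 - 3*C/7 - 3*L/7 (P(C, L) = 4/7 - ((-3 + ((C + L) + 0)) + 7)*3/7 = 4/7 - ((-3 + (C + L)) + 7)*3/7 = 4/7 - ((-3 + C + L) + 7)*3/7 = 4/7 - (4 + C + L)*3/7 = 4/7 - (12 + 3*C + 3*L)/7 = 4/7 + (-12/7 - 3*C/7 - 3*L/7) = -8/7 - 3*C/7 - 3*L/7)
-29730 - P(132, -183) = -29730 - (-8/7 - 3/7*132 - 3/7*(-183)) = -29730 - (-8/7 - 396/7 + 549/7) = -29730 - 1*145/7 = -29730 - 145/7 = -208255/7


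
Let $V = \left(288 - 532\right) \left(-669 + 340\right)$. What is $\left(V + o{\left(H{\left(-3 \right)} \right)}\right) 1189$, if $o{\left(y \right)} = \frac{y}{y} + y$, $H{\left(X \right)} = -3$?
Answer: $95445786$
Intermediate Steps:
$V = 80276$ ($V = \left(-244\right) \left(-329\right) = 80276$)
$o{\left(y \right)} = 1 + y$
$\left(V + o{\left(H{\left(-3 \right)} \right)}\right) 1189 = \left(80276 + \left(1 - 3\right)\right) 1189 = \left(80276 - 2\right) 1189 = 80274 \cdot 1189 = 95445786$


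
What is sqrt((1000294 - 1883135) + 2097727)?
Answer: sqrt(1214886) ≈ 1102.2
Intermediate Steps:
sqrt((1000294 - 1883135) + 2097727) = sqrt(-882841 + 2097727) = sqrt(1214886)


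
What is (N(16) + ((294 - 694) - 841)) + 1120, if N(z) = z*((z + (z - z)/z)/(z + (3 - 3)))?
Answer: -105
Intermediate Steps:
N(z) = z (N(z) = z*((z + 0/z)/(z + 0)) = z*((z + 0)/z) = z*(z/z) = z*1 = z)
(N(16) + ((294 - 694) - 841)) + 1120 = (16 + ((294 - 694) - 841)) + 1120 = (16 + (-400 - 841)) + 1120 = (16 - 1241) + 1120 = -1225 + 1120 = -105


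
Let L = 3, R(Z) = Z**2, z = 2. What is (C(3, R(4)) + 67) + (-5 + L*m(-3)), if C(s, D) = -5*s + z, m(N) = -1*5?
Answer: 34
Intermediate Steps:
m(N) = -5
C(s, D) = 2 - 5*s (C(s, D) = -5*s + 2 = 2 - 5*s)
(C(3, R(4)) + 67) + (-5 + L*m(-3)) = ((2 - 5*3) + 67) + (-5 + 3*(-5)) = ((2 - 15) + 67) + (-5 - 15) = (-13 + 67) - 20 = 54 - 20 = 34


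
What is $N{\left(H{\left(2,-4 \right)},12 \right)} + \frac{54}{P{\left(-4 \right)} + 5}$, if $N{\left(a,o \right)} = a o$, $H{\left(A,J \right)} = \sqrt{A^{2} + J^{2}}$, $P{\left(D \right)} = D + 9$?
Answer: $\frac{27}{5} + 24 \sqrt{5} \approx 59.066$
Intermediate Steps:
$P{\left(D \right)} = 9 + D$
$N{\left(H{\left(2,-4 \right)},12 \right)} + \frac{54}{P{\left(-4 \right)} + 5} = \sqrt{2^{2} + \left(-4\right)^{2}} \cdot 12 + \frac{54}{\left(9 - 4\right) + 5} = \sqrt{4 + 16} \cdot 12 + \frac{54}{5 + 5} = \sqrt{20} \cdot 12 + \frac{54}{10} = 2 \sqrt{5} \cdot 12 + 54 \cdot \frac{1}{10} = 24 \sqrt{5} + \frac{27}{5} = \frac{27}{5} + 24 \sqrt{5}$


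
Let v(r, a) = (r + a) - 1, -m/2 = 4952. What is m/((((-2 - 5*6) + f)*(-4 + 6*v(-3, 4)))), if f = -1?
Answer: -2476/33 ≈ -75.030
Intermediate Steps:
m = -9904 (m = -2*4952 = -9904)
v(r, a) = -1 + a + r (v(r, a) = (a + r) - 1 = -1 + a + r)
m/((((-2 - 5*6) + f)*(-4 + 6*v(-3, 4)))) = -9904*1/((-4 + 6*(-1 + 4 - 3))*((-2 - 5*6) - 1)) = -9904*1/((-4 + 6*0)*((-2 - 30) - 1)) = -9904*1/((-32 - 1)*(-4 + 0)) = -9904/((-33*(-4))) = -9904/132 = -9904*1/132 = -2476/33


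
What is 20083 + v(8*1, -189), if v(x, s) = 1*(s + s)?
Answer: 19705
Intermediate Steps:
v(x, s) = 2*s (v(x, s) = 1*(2*s) = 2*s)
20083 + v(8*1, -189) = 20083 + 2*(-189) = 20083 - 378 = 19705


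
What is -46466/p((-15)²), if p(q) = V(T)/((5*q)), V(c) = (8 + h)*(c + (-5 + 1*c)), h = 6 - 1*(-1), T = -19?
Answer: 3484950/43 ≈ 81045.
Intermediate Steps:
h = 7 (h = 6 + 1 = 7)
V(c) = -75 + 30*c (V(c) = (8 + 7)*(c + (-5 + 1*c)) = 15*(c + (-5 + c)) = 15*(-5 + 2*c) = -75 + 30*c)
p(q) = -129/q (p(q) = (-75 + 30*(-19))/((5*q)) = (-75 - 570)*(1/(5*q)) = -129/q)
-46466/p((-15)²) = -46466/((-129/((-15)²))) = -46466/((-129/225)) = -46466/((-129*1/225)) = -46466/(-43/75) = -46466*(-75/43) = 3484950/43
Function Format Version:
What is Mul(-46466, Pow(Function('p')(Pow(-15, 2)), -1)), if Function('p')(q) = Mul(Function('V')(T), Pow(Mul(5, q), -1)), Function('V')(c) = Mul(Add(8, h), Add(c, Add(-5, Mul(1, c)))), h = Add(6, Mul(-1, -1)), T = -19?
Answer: Rational(3484950, 43) ≈ 81045.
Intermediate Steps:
h = 7 (h = Add(6, 1) = 7)
Function('V')(c) = Add(-75, Mul(30, c)) (Function('V')(c) = Mul(Add(8, 7), Add(c, Add(-5, Mul(1, c)))) = Mul(15, Add(c, Add(-5, c))) = Mul(15, Add(-5, Mul(2, c))) = Add(-75, Mul(30, c)))
Function('p')(q) = Mul(-129, Pow(q, -1)) (Function('p')(q) = Mul(Add(-75, Mul(30, -19)), Pow(Mul(5, q), -1)) = Mul(Add(-75, -570), Mul(Rational(1, 5), Pow(q, -1))) = Mul(-645, Mul(Rational(1, 5), Pow(q, -1))) = Mul(-129, Pow(q, -1)))
Mul(-46466, Pow(Function('p')(Pow(-15, 2)), -1)) = Mul(-46466, Pow(Mul(-129, Pow(Pow(-15, 2), -1)), -1)) = Mul(-46466, Pow(Mul(-129, Pow(225, -1)), -1)) = Mul(-46466, Pow(Mul(-129, Rational(1, 225)), -1)) = Mul(-46466, Pow(Rational(-43, 75), -1)) = Mul(-46466, Rational(-75, 43)) = Rational(3484950, 43)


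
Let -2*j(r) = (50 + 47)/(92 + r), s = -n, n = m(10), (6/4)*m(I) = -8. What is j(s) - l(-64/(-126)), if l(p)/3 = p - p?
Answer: -291/584 ≈ -0.49829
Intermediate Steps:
m(I) = -16/3 (m(I) = (⅔)*(-8) = -16/3)
l(p) = 0 (l(p) = 3*(p - p) = 3*0 = 0)
n = -16/3 ≈ -5.3333
s = 16/3 (s = -1*(-16/3) = 16/3 ≈ 5.3333)
j(r) = -97/(2*(92 + r)) (j(r) = -(50 + 47)/(2*(92 + r)) = -97/(2*(92 + r)))
j(s) - l(-64/(-126)) = -97/(184 + 2*(16/3)) - 1*0 = -97/(184 + 32/3) + 0 = -97/584/3 + 0 = -97*3/584 + 0 = -291/584 + 0 = -291/584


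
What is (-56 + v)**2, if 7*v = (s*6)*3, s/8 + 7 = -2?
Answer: 2849344/49 ≈ 58150.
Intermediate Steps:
s = -72 (s = -56 + 8*(-2) = -56 - 16 = -72)
v = -1296/7 (v = (-72*6*3)/7 = (-432*3)/7 = (1/7)*(-1296) = -1296/7 ≈ -185.14)
(-56 + v)**2 = (-56 - 1296/7)**2 = (-1688/7)**2 = 2849344/49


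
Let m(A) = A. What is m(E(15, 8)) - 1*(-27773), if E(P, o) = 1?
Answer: 27774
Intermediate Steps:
m(E(15, 8)) - 1*(-27773) = 1 - 1*(-27773) = 1 + 27773 = 27774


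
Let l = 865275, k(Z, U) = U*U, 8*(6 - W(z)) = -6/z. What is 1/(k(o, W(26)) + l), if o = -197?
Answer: 10816/9359207529 ≈ 1.1557e-6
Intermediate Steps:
W(z) = 6 + 3/(4*z) (W(z) = 6 - (-3)/(4*z) = 6 + 3/(4*z))
k(Z, U) = U**2
1/(k(o, W(26)) + l) = 1/((6 + (3/4)/26)**2 + 865275) = 1/((6 + (3/4)*(1/26))**2 + 865275) = 1/((6 + 3/104)**2 + 865275) = 1/((627/104)**2 + 865275) = 1/(393129/10816 + 865275) = 1/(9359207529/10816) = 10816/9359207529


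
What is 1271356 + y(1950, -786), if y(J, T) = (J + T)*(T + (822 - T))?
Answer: 2228164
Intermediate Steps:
y(J, T) = 822*J + 822*T (y(J, T) = (J + T)*822 = 822*J + 822*T)
1271356 + y(1950, -786) = 1271356 + (822*1950 + 822*(-786)) = 1271356 + (1602900 - 646092) = 1271356 + 956808 = 2228164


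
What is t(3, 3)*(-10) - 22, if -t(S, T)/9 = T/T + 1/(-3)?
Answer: 38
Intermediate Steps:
t(S, T) = -6 (t(S, T) = -9*(T/T + 1/(-3)) = -9*(1 + 1*(-⅓)) = -9*(1 - ⅓) = -9*⅔ = -6)
t(3, 3)*(-10) - 22 = -6*(-10) - 22 = 60 - 22 = 38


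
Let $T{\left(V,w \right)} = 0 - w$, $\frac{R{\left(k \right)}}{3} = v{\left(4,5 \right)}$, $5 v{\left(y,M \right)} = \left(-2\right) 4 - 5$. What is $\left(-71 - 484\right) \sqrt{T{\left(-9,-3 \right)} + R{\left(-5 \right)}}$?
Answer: $- 222 i \sqrt{30} \approx - 1215.9 i$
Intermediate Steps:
$v{\left(y,M \right)} = - \frac{13}{5}$ ($v{\left(y,M \right)} = \frac{\left(-2\right) 4 - 5}{5} = \frac{-8 - 5}{5} = \frac{1}{5} \left(-13\right) = - \frac{13}{5}$)
$R{\left(k \right)} = - \frac{39}{5}$ ($R{\left(k \right)} = 3 \left(- \frac{13}{5}\right) = - \frac{39}{5}$)
$T{\left(V,w \right)} = - w$
$\left(-71 - 484\right) \sqrt{T{\left(-9,-3 \right)} + R{\left(-5 \right)}} = \left(-71 - 484\right) \sqrt{\left(-1\right) \left(-3\right) - \frac{39}{5}} = - 555 \sqrt{3 - \frac{39}{5}} = - 555 \sqrt{- \frac{24}{5}} = - 555 \frac{2 i \sqrt{30}}{5} = - 222 i \sqrt{30}$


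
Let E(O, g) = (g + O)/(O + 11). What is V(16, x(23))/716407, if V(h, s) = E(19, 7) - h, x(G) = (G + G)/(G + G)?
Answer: -227/10746105 ≈ -2.1124e-5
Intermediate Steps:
x(G) = 1 (x(G) = (2*G)/((2*G)) = (2*G)*(1/(2*G)) = 1)
E(O, g) = (O + g)/(11 + O)
V(h, s) = 13/15 - h (V(h, s) = (19 + 7)/(11 + 19) - h = 26/30 - h = (1/30)*26 - h = 13/15 - h)
V(16, x(23))/716407 = (13/15 - 1*16)/716407 = (13/15 - 16)*(1/716407) = -227/15*1/716407 = -227/10746105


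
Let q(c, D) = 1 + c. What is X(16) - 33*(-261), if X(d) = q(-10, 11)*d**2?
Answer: 6309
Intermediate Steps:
X(d) = -9*d**2 (X(d) = (1 - 10)*d**2 = -9*d**2)
X(16) - 33*(-261) = -9*16**2 - 33*(-261) = -9*256 + 8613 = -2304 + 8613 = 6309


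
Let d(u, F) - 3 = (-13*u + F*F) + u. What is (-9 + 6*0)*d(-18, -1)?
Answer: -1980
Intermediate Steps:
d(u, F) = 3 + F² - 12*u (d(u, F) = 3 + ((-13*u + F*F) + u) = 3 + ((-13*u + F²) + u) = 3 + ((F² - 13*u) + u) = 3 + (F² - 12*u) = 3 + F² - 12*u)
(-9 + 6*0)*d(-18, -1) = (-9 + 6*0)*(3 + (-1)² - 12*(-18)) = (-9 + 0)*(3 + 1 + 216) = -9*220 = -1980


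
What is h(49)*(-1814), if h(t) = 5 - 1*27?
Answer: 39908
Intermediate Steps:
h(t) = -22 (h(t) = 5 - 27 = -22)
h(49)*(-1814) = -22*(-1814) = 39908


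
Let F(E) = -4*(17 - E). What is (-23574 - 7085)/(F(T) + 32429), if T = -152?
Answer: -30659/31753 ≈ -0.96555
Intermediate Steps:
F(E) = -68 + 4*E
(-23574 - 7085)/(F(T) + 32429) = (-23574 - 7085)/((-68 + 4*(-152)) + 32429) = -30659/((-68 - 608) + 32429) = -30659/(-676 + 32429) = -30659/31753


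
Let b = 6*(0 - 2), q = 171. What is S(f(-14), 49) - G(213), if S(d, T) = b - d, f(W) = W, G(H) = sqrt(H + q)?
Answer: 2 - 8*sqrt(6) ≈ -17.596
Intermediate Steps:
b = -12 (b = 6*(-2) = -12)
G(H) = sqrt(171 + H) (G(H) = sqrt(H + 171) = sqrt(171 + H))
S(d, T) = -12 - d
S(f(-14), 49) - G(213) = (-12 - 1*(-14)) - sqrt(171 + 213) = (-12 + 14) - sqrt(384) = 2 - 8*sqrt(6)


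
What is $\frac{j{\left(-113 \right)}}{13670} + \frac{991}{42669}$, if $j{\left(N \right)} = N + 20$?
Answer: $\frac{9578753}{583285230} \approx 0.016422$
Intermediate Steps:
$j{\left(N \right)} = 20 + N$
$\frac{j{\left(-113 \right)}}{13670} + \frac{991}{42669} = \frac{20 - 113}{13670} + \frac{991}{42669} = \left(-93\right) \frac{1}{13670} + 991 \cdot \frac{1}{42669} = - \frac{93}{13670} + \frac{991}{42669} = \frac{9578753}{583285230}$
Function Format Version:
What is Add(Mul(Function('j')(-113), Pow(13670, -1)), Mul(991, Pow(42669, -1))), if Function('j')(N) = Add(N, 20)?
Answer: Rational(9578753, 583285230) ≈ 0.016422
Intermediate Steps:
Function('j')(N) = Add(20, N)
Add(Mul(Function('j')(-113), Pow(13670, -1)), Mul(991, Pow(42669, -1))) = Add(Mul(Add(20, -113), Pow(13670, -1)), Mul(991, Pow(42669, -1))) = Add(Mul(-93, Rational(1, 13670)), Mul(991, Rational(1, 42669))) = Add(Rational(-93, 13670), Rational(991, 42669)) = Rational(9578753, 583285230)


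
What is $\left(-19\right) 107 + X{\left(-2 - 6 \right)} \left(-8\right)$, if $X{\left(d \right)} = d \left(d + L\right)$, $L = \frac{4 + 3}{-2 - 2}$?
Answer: $-2657$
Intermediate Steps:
$L = - \frac{7}{4}$ ($L = \frac{7}{-4} = 7 \left(- \frac{1}{4}\right) = - \frac{7}{4} \approx -1.75$)
$X{\left(d \right)} = d \left(- \frac{7}{4} + d\right)$ ($X{\left(d \right)} = d \left(d - \frac{7}{4}\right) = d \left(- \frac{7}{4} + d\right)$)
$\left(-19\right) 107 + X{\left(-2 - 6 \right)} \left(-8\right) = \left(-19\right) 107 + \frac{\left(-2 - 6\right) \left(-7 + 4 \left(-2 - 6\right)\right)}{4} \left(-8\right) = -2033 + \frac{\left(-2 - 6\right) \left(-7 + 4 \left(-2 - 6\right)\right)}{4} \left(-8\right) = -2033 + \frac{1}{4} \left(-8\right) \left(-7 + 4 \left(-8\right)\right) \left(-8\right) = -2033 + \frac{1}{4} \left(-8\right) \left(-7 - 32\right) \left(-8\right) = -2033 + \frac{1}{4} \left(-8\right) \left(-39\right) \left(-8\right) = -2033 + 78 \left(-8\right) = -2033 - 624 = -2657$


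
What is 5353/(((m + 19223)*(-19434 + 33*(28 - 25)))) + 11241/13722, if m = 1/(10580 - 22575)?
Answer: 1670481423506269/2039209064935836 ≈ 0.81918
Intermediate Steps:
m = -1/11995 (m = 1/(-11995) = -1/11995 ≈ -8.3368e-5)
5353/(((m + 19223)*(-19434 + 33*(28 - 25)))) + 11241/13722 = 5353/(((-1/11995 + 19223)*(-19434 + 33*(28 - 25)))) + 11241/13722 = 5353/((230579884*(-19434 + 33*3)/11995)) + 11241*(1/13722) = 5353/((230579884*(-19434 + 99)/11995)) + 3747/4574 = 5353/(((230579884/11995)*(-19335))) + 3747/4574 = 5353/(-891652411428/2399) + 3747/4574 = 5353*(-2399/891652411428) + 3747/4574 = -12841847/891652411428 + 3747/4574 = 1670481423506269/2039209064935836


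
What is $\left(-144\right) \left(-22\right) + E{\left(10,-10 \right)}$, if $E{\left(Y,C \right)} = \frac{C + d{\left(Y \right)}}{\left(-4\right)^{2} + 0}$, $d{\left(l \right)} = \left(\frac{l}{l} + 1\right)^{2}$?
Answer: $\frac{25341}{8} \approx 3167.6$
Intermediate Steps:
$d{\left(l \right)} = 4$ ($d{\left(l \right)} = \left(1 + 1\right)^{2} = 2^{2} = 4$)
$E{\left(Y,C \right)} = \frac{1}{4} + \frac{C}{16}$ ($E{\left(Y,C \right)} = \frac{C + 4}{\left(-4\right)^{2} + 0} = \frac{4 + C}{16 + 0} = \frac{4 + C}{16} = \left(4 + C\right) \frac{1}{16} = \frac{1}{4} + \frac{C}{16}$)
$\left(-144\right) \left(-22\right) + E{\left(10,-10 \right)} = \left(-144\right) \left(-22\right) + \left(\frac{1}{4} + \frac{1}{16} \left(-10\right)\right) = 3168 + \left(\frac{1}{4} - \frac{5}{8}\right) = 3168 - \frac{3}{8} = \frac{25341}{8}$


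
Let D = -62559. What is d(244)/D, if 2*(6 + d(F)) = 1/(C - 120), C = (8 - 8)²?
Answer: 1441/15014160 ≈ 9.5976e-5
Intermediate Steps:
C = 0 (C = 0² = 0)
d(F) = -1441/240 (d(F) = -6 + 1/(2*(0 - 120)) = -6 + (½)/(-120) = -6 + (½)*(-1/120) = -6 - 1/240 = -1441/240)
d(244)/D = -1441/240/(-62559) = -1441/240*(-1/62559) = 1441/15014160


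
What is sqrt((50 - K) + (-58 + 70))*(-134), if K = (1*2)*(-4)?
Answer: -134*sqrt(70) ≈ -1121.1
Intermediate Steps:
K = -8 (K = 2*(-4) = -8)
sqrt((50 - K) + (-58 + 70))*(-134) = sqrt((50 - 1*(-8)) + (-58 + 70))*(-134) = sqrt((50 + 8) + 12)*(-134) = sqrt(58 + 12)*(-134) = sqrt(70)*(-134) = -134*sqrt(70)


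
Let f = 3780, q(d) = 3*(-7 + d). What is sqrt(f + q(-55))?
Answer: sqrt(3594) ≈ 59.950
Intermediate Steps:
q(d) = -21 + 3*d
sqrt(f + q(-55)) = sqrt(3780 + (-21 + 3*(-55))) = sqrt(3780 + (-21 - 165)) = sqrt(3780 - 186) = sqrt(3594)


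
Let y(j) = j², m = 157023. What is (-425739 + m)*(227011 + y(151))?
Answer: -67128481392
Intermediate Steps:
(-425739 + m)*(227011 + y(151)) = (-425739 + 157023)*(227011 + 151²) = -268716*(227011 + 22801) = -268716*249812 = -67128481392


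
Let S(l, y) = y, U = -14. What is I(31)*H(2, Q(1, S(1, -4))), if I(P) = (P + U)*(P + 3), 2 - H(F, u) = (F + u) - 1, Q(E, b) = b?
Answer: 2890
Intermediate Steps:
H(F, u) = 3 - F - u (H(F, u) = 2 - ((F + u) - 1) = 2 - (-1 + F + u) = 2 + (1 - F - u) = 3 - F - u)
I(P) = (-14 + P)*(3 + P) (I(P) = (P - 14)*(P + 3) = (-14 + P)*(3 + P))
I(31)*H(2, Q(1, S(1, -4))) = (-42 + 31**2 - 11*31)*(3 - 1*2 - 1*(-4)) = (-42 + 961 - 341)*(3 - 2 + 4) = 578*5 = 2890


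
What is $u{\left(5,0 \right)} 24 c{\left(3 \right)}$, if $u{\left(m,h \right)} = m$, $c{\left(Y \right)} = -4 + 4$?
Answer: $0$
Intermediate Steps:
$c{\left(Y \right)} = 0$
$u{\left(5,0 \right)} 24 c{\left(3 \right)} = 5 \cdot 24 \cdot 0 = 120 \cdot 0 = 0$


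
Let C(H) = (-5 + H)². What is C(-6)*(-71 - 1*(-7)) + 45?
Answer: -7699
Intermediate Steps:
C(-6)*(-71 - 1*(-7)) + 45 = (-5 - 6)²*(-71 - 1*(-7)) + 45 = (-11)²*(-71 + 7) + 45 = 121*(-64) + 45 = -7744 + 45 = -7699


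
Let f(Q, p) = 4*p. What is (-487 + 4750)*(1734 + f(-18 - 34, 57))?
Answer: 8364006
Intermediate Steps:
(-487 + 4750)*(1734 + f(-18 - 34, 57)) = (-487 + 4750)*(1734 + 4*57) = 4263*(1734 + 228) = 4263*1962 = 8364006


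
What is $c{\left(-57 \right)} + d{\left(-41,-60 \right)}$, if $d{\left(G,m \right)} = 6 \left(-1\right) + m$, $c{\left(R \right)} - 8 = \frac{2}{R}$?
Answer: $- \frac{3308}{57} \approx -58.035$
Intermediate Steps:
$c{\left(R \right)} = 8 + \frac{2}{R}$
$d{\left(G,m \right)} = -6 + m$
$c{\left(-57 \right)} + d{\left(-41,-60 \right)} = \left(8 + \frac{2}{-57}\right) - 66 = \left(8 + 2 \left(- \frac{1}{57}\right)\right) - 66 = \left(8 - \frac{2}{57}\right) - 66 = \frac{454}{57} - 66 = - \frac{3308}{57}$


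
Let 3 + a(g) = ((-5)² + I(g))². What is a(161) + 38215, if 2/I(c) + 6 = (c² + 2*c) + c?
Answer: 6765934281988/174213601 ≈ 38837.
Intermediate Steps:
I(c) = 2/(-6 + c² + 3*c) (I(c) = 2/(-6 + ((c² + 2*c) + c)) = 2/(-6 + (c² + 3*c)) = 2/(-6 + c² + 3*c))
a(g) = -3 + (25 + 2/(-6 + g² + 3*g))² (a(g) = -3 + ((-5)² + 2/(-6 + g² + 3*g))² = -3 + (25 + 2/(-6 + g² + 3*g))²)
a(161) + 38215 = (-3 + (-148 + 25*161² + 75*161)²/(-6 + 161² + 3*161)²) + 38215 = (-3 + (-148 + 25*25921 + 12075)²/(-6 + 25921 + 483)²) + 38215 = (-3 + (-148 + 648025 + 12075)²/26398²) + 38215 = (-3 + 659952²*(1/696854404)) + 38215 = (-3 + 435536642304*(1/696854404)) + 38215 = (-3 + 108884160576/174213601) + 38215 = 108361519773/174213601 + 38215 = 6765934281988/174213601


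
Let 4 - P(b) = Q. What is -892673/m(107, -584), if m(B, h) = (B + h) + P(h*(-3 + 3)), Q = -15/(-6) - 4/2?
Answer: 1785346/947 ≈ 1885.3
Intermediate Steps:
Q = ½ (Q = -15*(-⅙) - 4*½ = 5/2 - 2 = ½ ≈ 0.50000)
P(b) = 7/2 (P(b) = 4 - 1*½ = 4 - ½ = 7/2)
m(B, h) = 7/2 + B + h (m(B, h) = (B + h) + 7/2 = 7/2 + B + h)
-892673/m(107, -584) = -892673/(7/2 + 107 - 584) = -892673/(-947/2) = -892673*(-2/947) = 1785346/947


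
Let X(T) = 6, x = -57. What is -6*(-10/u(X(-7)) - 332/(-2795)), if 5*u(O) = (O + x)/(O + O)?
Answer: -3387864/47515 ≈ -71.301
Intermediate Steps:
u(O) = (-57 + O)/(10*O) (u(O) = ((O - 57)/(O + O))/5 = ((-57 + O)/((2*O)))/5 = ((-57 + O)*(1/(2*O)))/5 = ((-57 + O)/(2*O))/5 = (-57 + O)/(10*O))
-6*(-10/u(X(-7)) - 332/(-2795)) = -6*(-10*60/(-57 + 6) - 332/(-2795)) = -6*(-10/((1/10)*(1/6)*(-51)) - 332*(-1/2795)) = -6*(-10/(-17/20) + 332/2795) = -6*(-10*(-20/17) + 332/2795) = -6*(200/17 + 332/2795) = -6*564644/47515 = -3387864/47515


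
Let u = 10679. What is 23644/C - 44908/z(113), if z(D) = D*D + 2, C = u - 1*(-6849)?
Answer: -121297475/55962522 ≈ -2.1675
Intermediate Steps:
C = 17528 (C = 10679 - 1*(-6849) = 10679 + 6849 = 17528)
z(D) = 2 + D² (z(D) = D² + 2 = 2 + D²)
23644/C - 44908/z(113) = 23644/17528 - 44908/(2 + 113²) = 23644*(1/17528) - 44908/(2 + 12769) = 5911/4382 - 44908/12771 = -121297475/55962522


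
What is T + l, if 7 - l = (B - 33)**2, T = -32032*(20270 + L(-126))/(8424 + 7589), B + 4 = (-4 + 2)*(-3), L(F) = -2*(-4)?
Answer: -664821298/16013 ≈ -41518.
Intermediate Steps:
L(F) = 8
B = 2 (B = -4 + (-4 + 2)*(-3) = -4 - 2*(-3) = -4 + 6 = 2)
T = -649544896/16013 (T = -32032*(20270 + 8)/(8424 + 7589) = -32032/(16013/20278) = -32032/(16013*(1/20278)) = -32032/16013/20278 = -32032*20278/16013 = -649544896/16013 ≈ -40564.)
l = -954 (l = 7 - (2 - 33)**2 = 7 - 1*(-31)**2 = 7 - 1*961 = 7 - 961 = -954)
T + l = -649544896/16013 - 954 = -664821298/16013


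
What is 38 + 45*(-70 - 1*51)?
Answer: -5407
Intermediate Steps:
38 + 45*(-70 - 1*51) = 38 + 45*(-70 - 51) = 38 + 45*(-121) = 38 - 5445 = -5407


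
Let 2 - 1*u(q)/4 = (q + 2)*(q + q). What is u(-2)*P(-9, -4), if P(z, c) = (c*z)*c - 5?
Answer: -1192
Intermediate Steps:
u(q) = 8 - 8*q*(2 + q) (u(q) = 8 - 4*(q + 2)*(q + q) = 8 - 4*(2 + q)*2*q = 8 - 8*q*(2 + q))
P(z, c) = -5 + z*c² (P(z, c) = z*c² - 5 = -5 + z*c²)
u(-2)*P(-9, -4) = (8 - 16*(-2) - 8*(-2)²)*(-5 - 9*(-4)²) = (8 + 32 - 8*4)*(-5 - 9*16) = (8 + 32 - 32)*(-5 - 144) = 8*(-149) = -1192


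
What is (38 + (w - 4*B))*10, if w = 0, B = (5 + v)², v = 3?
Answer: -2180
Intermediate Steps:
B = 64 (B = (5 + 3)² = 8² = 64)
(38 + (w - 4*B))*10 = (38 + (0 - 4*64))*10 = (38 + (0 - 256))*10 = (38 - 256)*10 = -218*10 = -2180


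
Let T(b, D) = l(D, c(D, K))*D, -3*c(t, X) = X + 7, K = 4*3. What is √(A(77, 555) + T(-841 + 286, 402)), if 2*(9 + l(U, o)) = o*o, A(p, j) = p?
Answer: 2*√10173/3 ≈ 67.241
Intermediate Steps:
K = 12
c(t, X) = -7/3 - X/3 (c(t, X) = -(X + 7)/3 = -(7 + X)/3 = -7/3 - X/3)
l(U, o) = -9 + o²/2 (l(U, o) = -9 + (o*o)/2 = -9 + o²/2)
T(b, D) = 199*D/18 (T(b, D) = (-9 + (-7/3 - ⅓*12)²/2)*D = (-9 + (-7/3 - 4)²/2)*D = (-9 + (-19/3)²/2)*D = (-9 + (½)*(361/9))*D = (-9 + 361/18)*D = 199*D/18)
√(A(77, 555) + T(-841 + 286, 402)) = √(77 + (199/18)*402) = √(77 + 13333/3) = √(13564/3) = 2*√10173/3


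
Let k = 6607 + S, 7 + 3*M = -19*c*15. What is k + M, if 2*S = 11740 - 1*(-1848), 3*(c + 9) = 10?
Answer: 13937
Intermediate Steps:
c = -17/3 (c = -9 + (⅓)*10 = -9 + 10/3 = -17/3 ≈ -5.6667)
M = 536 (M = -7/3 + (-19*(-17/3)*15)/3 = -7/3 + ((323/3)*15)/3 = -7/3 + (⅓)*1615 = -7/3 + 1615/3 = 536)
S = 6794 (S = (11740 - 1*(-1848))/2 = (11740 + 1848)/2 = (½)*13588 = 6794)
k = 13401 (k = 6607 + 6794 = 13401)
k + M = 13401 + 536 = 13937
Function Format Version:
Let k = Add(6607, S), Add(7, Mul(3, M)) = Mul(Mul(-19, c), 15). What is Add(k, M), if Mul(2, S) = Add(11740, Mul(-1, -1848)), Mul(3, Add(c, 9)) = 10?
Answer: 13937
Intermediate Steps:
c = Rational(-17, 3) (c = Add(-9, Mul(Rational(1, 3), 10)) = Add(-9, Rational(10, 3)) = Rational(-17, 3) ≈ -5.6667)
M = 536 (M = Add(Rational(-7, 3), Mul(Rational(1, 3), Mul(Mul(-19, Rational(-17, 3)), 15))) = Add(Rational(-7, 3), Mul(Rational(1, 3), Mul(Rational(323, 3), 15))) = Add(Rational(-7, 3), Mul(Rational(1, 3), 1615)) = Add(Rational(-7, 3), Rational(1615, 3)) = 536)
S = 6794 (S = Mul(Rational(1, 2), Add(11740, Mul(-1, -1848))) = Mul(Rational(1, 2), Add(11740, 1848)) = Mul(Rational(1, 2), 13588) = 6794)
k = 13401 (k = Add(6607, 6794) = 13401)
Add(k, M) = Add(13401, 536) = 13937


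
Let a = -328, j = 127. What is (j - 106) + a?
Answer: -307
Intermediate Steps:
(j - 106) + a = (127 - 106) - 328 = 21 - 328 = -307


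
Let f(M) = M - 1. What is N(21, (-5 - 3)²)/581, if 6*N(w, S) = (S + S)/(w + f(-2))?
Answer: 32/15687 ≈ 0.0020399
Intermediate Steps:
f(M) = -1 + M
N(w, S) = S/(3*(-3 + w)) (N(w, S) = ((S + S)/(w + (-1 - 2)))/6 = ((2*S)/(w - 3))/6 = ((2*S)/(-3 + w))/6 = (2*S/(-3 + w))/6 = S/(3*(-3 + w)))
N(21, (-5 - 3)²)/581 = ((-5 - 3)²/(3*(-3 + 21)))/581 = ((⅓)*(-8)²/18)*(1/581) = ((⅓)*64*(1/18))*(1/581) = (32/27)*(1/581) = 32/15687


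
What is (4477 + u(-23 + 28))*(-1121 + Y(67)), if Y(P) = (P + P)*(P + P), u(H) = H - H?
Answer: 75370295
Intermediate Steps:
u(H) = 0
Y(P) = 4*P² (Y(P) = (2*P)*(2*P) = 4*P²)
(4477 + u(-23 + 28))*(-1121 + Y(67)) = (4477 + 0)*(-1121 + 4*67²) = 4477*(-1121 + 4*4489) = 4477*(-1121 + 17956) = 4477*16835 = 75370295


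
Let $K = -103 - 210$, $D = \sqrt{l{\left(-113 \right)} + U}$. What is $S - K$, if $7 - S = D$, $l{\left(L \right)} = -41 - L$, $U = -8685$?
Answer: $320 - 3 i \sqrt{957} \approx 320.0 - 92.806 i$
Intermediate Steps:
$D = 3 i \sqrt{957}$ ($D = \sqrt{\left(-41 - -113\right) - 8685} = \sqrt{\left(-41 + 113\right) - 8685} = \sqrt{72 - 8685} = \sqrt{-8613} = 3 i \sqrt{957} \approx 92.806 i$)
$S = 7 - 3 i \sqrt{957} \approx 7.0 - 92.806 i$
$K = -313$ ($K = -103 - 210 = -313$)
$S - K = \left(7 - 3 i \sqrt{957}\right) - -313 = \left(7 - 3 i \sqrt{957}\right) + 313 = 320 - 3 i \sqrt{957}$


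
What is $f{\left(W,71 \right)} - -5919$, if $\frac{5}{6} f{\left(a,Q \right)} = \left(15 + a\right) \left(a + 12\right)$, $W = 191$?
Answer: $\frac{280503}{5} \approx 56101.0$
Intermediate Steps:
$f{\left(a,Q \right)} = \frac{6 \left(12 + a\right) \left(15 + a\right)}{5}$ ($f{\left(a,Q \right)} = \frac{6 \left(15 + a\right) \left(a + 12\right)}{5} = \frac{6 \left(15 + a\right) \left(12 + a\right)}{5} = \frac{6 \left(12 + a\right) \left(15 + a\right)}{5}$)
$f{\left(W,71 \right)} - -5919 = \left(216 + \frac{6 \cdot 191^{2}}{5} + \frac{162}{5} \cdot 191\right) - -5919 = \left(216 + \frac{6}{5} \cdot 36481 + \frac{30942}{5}\right) + 5919 = \left(216 + \frac{218886}{5} + \frac{30942}{5}\right) + 5919 = \frac{250908}{5} + 5919 = \frac{280503}{5}$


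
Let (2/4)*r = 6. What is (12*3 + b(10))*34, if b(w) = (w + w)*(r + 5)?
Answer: 12784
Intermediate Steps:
r = 12 (r = 2*6 = 12)
b(w) = 34*w (b(w) = (w + w)*(12 + 5) = (2*w)*17 = 34*w)
(12*3 + b(10))*34 = (12*3 + 34*10)*34 = (36 + 340)*34 = 376*34 = 12784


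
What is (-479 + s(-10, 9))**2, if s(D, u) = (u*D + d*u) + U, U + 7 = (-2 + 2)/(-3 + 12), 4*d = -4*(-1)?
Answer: 321489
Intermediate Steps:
d = 1 (d = (-4*(-1))/4 = (1/4)*4 = 1)
U = -7 (U = -7 + (-2 + 2)/(-3 + 12) = -7 + 0/9 = -7 + 0*(1/9) = -7 + 0 = -7)
s(D, u) = -7 + u + D*u (s(D, u) = (u*D + 1*u) - 7 = (D*u + u) - 7 = (u + D*u) - 7 = -7 + u + D*u)
(-479 + s(-10, 9))**2 = (-479 + (-7 + 9 - 10*9))**2 = (-479 + (-7 + 9 - 90))**2 = (-479 - 88)**2 = (-567)**2 = 321489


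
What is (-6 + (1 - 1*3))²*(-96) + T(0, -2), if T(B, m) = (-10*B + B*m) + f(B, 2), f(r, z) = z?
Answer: -6142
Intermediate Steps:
T(B, m) = 2 - 10*B + B*m (T(B, m) = (-10*B + B*m) + 2 = 2 - 10*B + B*m)
(-6 + (1 - 1*3))²*(-96) + T(0, -2) = (-6 + (1 - 1*3))²*(-96) + (2 - 10*0 + 0*(-2)) = (-6 + (1 - 3))²*(-96) + (2 + 0 + 0) = (-6 - 2)²*(-96) + 2 = (-8)²*(-96) + 2 = 64*(-96) + 2 = -6144 + 2 = -6142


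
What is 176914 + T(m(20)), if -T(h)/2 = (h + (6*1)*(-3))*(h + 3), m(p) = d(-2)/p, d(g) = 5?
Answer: 1416235/8 ≈ 1.7703e+5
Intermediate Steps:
m(p) = 5/p
T(h) = -2*(-18 + h)*(3 + h) (T(h) = -2*(h + (6*1)*(-3))*(h + 3) = -2*(h + 6*(-3))*(3 + h) = -2*(h - 18)*(3 + h) = -2*(-18 + h)*(3 + h))
176914 + T(m(20)) = 176914 + (108 - 2*(5/20)² + 30*(5/20)) = 176914 + (108 - 2*(5*(1/20))² + 30*(5*(1/20))) = 176914 + (108 - 2*(¼)² + 30*(¼)) = 176914 + (108 - 2*1/16 + 15/2) = 176914 + (108 - ⅛ + 15/2) = 176914 + 923/8 = 1416235/8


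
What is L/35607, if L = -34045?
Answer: -3095/3237 ≈ -0.95613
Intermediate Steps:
L/35607 = -34045/35607 = -34045*1/35607 = -3095/3237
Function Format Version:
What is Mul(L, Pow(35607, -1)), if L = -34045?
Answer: Rational(-3095, 3237) ≈ -0.95613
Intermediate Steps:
Mul(L, Pow(35607, -1)) = Mul(-34045, Pow(35607, -1)) = Mul(-34045, Rational(1, 35607)) = Rational(-3095, 3237)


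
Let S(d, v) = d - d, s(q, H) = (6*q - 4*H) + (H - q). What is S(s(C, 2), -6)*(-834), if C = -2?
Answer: 0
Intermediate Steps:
s(q, H) = -3*H + 5*q (s(q, H) = (-4*H + 6*q) + (H - q) = -3*H + 5*q)
S(d, v) = 0
S(s(C, 2), -6)*(-834) = 0*(-834) = 0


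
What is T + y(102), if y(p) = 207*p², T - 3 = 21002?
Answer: 2174633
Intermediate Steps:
T = 21005 (T = 3 + 21002 = 21005)
T + y(102) = 21005 + 207*102² = 21005 + 207*10404 = 21005 + 2153628 = 2174633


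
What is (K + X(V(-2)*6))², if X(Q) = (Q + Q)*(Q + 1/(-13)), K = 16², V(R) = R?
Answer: 50353216/169 ≈ 2.9795e+5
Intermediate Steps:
K = 256
X(Q) = 2*Q*(-1/13 + Q) (X(Q) = (2*Q)*(Q - 1/13) = (2*Q)*(-1/13 + Q) = 2*Q*(-1/13 + Q))
(K + X(V(-2)*6))² = (256 + 2*(-2*6)*(-1 + 13*(-2*6))/13)² = (256 + (2/13)*(-12)*(-1 + 13*(-12)))² = (256 + (2/13)*(-12)*(-1 - 156))² = (256 + (2/13)*(-12)*(-157))² = (256 + 3768/13)² = (7096/13)² = 50353216/169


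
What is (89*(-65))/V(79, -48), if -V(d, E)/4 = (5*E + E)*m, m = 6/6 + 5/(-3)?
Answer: 5785/768 ≈ 7.5326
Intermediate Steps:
m = -⅔ (m = 6*(⅙) + 5*(-⅓) = 1 - 5/3 = -⅔ ≈ -0.66667)
V(d, E) = 16*E (V(d, E) = -4*(5*E + E)*(-2)/3 = -4*6*E*(-2)/3 = -(-16)*E = 16*E)
(89*(-65))/V(79, -48) = (89*(-65))/((16*(-48))) = -5785/(-768) = -5785*(-1/768) = 5785/768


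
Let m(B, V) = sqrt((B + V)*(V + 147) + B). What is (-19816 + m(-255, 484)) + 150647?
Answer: 130831 + 2*sqrt(36061) ≈ 1.3121e+5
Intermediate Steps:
m(B, V) = sqrt(B + (147 + V)*(B + V)) (m(B, V) = sqrt((B + V)*(147 + V) + B) = sqrt((147 + V)*(B + V) + B) = sqrt(B + (147 + V)*(B + V)))
(-19816 + m(-255, 484)) + 150647 = (-19816 + sqrt(484**2 + 147*484 + 148*(-255) - 255*484)) + 150647 = (-19816 + sqrt(234256 + 71148 - 37740 - 123420)) + 150647 = (-19816 + sqrt(144244)) + 150647 = (-19816 + 2*sqrt(36061)) + 150647 = 130831 + 2*sqrt(36061)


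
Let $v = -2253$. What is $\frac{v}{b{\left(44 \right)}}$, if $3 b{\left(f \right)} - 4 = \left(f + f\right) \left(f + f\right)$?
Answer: $- \frac{6759}{7748} \approx -0.87235$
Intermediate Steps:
$b{\left(f \right)} = \frac{4}{3} + \frac{4 f^{2}}{3}$ ($b{\left(f \right)} = \frac{4}{3} + \frac{\left(f + f\right) \left(f + f\right)}{3} = \frac{4}{3} + \frac{2 f 2 f}{3} = \frac{4}{3} + \frac{4 f^{2}}{3}$)
$\frac{v}{b{\left(44 \right)}} = - \frac{2253}{\frac{4}{3} + \frac{4 \cdot 44^{2}}{3}} = - \frac{2253}{\frac{4}{3} + \frac{4}{3} \cdot 1936} = - \frac{2253}{\frac{4}{3} + \frac{7744}{3}} = - \frac{2253}{\frac{7748}{3}} = \left(-2253\right) \frac{3}{7748} = - \frac{6759}{7748}$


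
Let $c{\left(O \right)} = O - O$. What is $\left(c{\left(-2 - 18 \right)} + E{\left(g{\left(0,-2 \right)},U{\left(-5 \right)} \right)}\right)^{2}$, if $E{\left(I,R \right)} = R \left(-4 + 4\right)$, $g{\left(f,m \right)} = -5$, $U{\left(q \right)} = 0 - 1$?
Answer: $0$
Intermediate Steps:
$U{\left(q \right)} = -1$
$E{\left(I,R \right)} = 0$ ($E{\left(I,R \right)} = R 0 = 0$)
$c{\left(O \right)} = 0$
$\left(c{\left(-2 - 18 \right)} + E{\left(g{\left(0,-2 \right)},U{\left(-5 \right)} \right)}\right)^{2} = \left(0 + 0\right)^{2} = 0^{2} = 0$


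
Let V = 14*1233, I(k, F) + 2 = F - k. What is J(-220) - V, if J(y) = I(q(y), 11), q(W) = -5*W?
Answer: -18353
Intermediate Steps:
I(k, F) = -2 + F - k (I(k, F) = -2 + (F - k) = -2 + F - k)
J(y) = 9 + 5*y (J(y) = -2 + 11 - (-5)*y = -2 + 11 + 5*y = 9 + 5*y)
V = 17262
J(-220) - V = (9 + 5*(-220)) - 1*17262 = (9 - 1100) - 17262 = -1091 - 17262 = -18353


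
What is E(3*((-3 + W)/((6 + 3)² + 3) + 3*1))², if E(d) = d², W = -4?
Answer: 1500625/256 ≈ 5861.8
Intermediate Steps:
E(3*((-3 + W)/((6 + 3)² + 3) + 3*1))² = ((3*((-3 - 4)/((6 + 3)² + 3) + 3*1))²)² = ((3*(-7/(9² + 3) + 3))²)² = ((3*(-7/(81 + 3) + 3))²)² = ((3*(-7/84 + 3))²)² = ((3*(-7*1/84 + 3))²)² = ((3*(-1/12 + 3))²)² = ((3*(35/12))²)² = ((35/4)²)² = (1225/16)² = 1500625/256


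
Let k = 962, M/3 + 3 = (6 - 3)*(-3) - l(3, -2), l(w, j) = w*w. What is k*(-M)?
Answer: 60606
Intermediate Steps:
l(w, j) = w²
M = -63 (M = -9 + 3*((6 - 3)*(-3) - 1*3²) = -9 + 3*(3*(-3) - 1*9) = -9 + 3*(-9 - 9) = -9 + 3*(-18) = -9 - 54 = -63)
k*(-M) = 962*(-1*(-63)) = 962*63 = 60606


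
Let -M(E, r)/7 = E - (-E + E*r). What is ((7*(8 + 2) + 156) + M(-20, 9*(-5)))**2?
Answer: 46321636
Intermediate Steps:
M(E, r) = -14*E + 7*E*r (M(E, r) = -7*(E - (-E + E*r)) = -7*(E + (E - E*r)) = -7*(2*E - E*r) = -14*E + 7*E*r)
((7*(8 + 2) + 156) + M(-20, 9*(-5)))**2 = ((7*(8 + 2) + 156) + 7*(-20)*(-2 + 9*(-5)))**2 = ((7*10 + 156) + 7*(-20)*(-2 - 45))**2 = ((70 + 156) + 7*(-20)*(-47))**2 = (226 + 6580)**2 = 6806**2 = 46321636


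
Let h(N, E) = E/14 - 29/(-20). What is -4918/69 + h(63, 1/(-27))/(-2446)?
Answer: -15157205113/212655240 ≈ -71.276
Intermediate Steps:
h(N, E) = 29/20 + E/14 (h(N, E) = E*(1/14) - 29*(-1/20) = E/14 + 29/20 = 29/20 + E/14)
-4918/69 + h(63, 1/(-27))/(-2446) = -4918/69 + (29/20 + (1/14)/(-27))/(-2446) = -4918*1/69 + (29/20 + (1/14)*(-1/27))*(-1/2446) = -4918/69 + (29/20 - 1/378)*(-1/2446) = -4918/69 + (5471/3780)*(-1/2446) = -4918/69 - 5471/9245880 = -15157205113/212655240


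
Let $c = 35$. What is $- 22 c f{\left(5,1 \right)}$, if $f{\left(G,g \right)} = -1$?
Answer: $770$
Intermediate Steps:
$- 22 c f{\left(5,1 \right)} = \left(-22\right) 35 \left(-1\right) = \left(-770\right) \left(-1\right) = 770$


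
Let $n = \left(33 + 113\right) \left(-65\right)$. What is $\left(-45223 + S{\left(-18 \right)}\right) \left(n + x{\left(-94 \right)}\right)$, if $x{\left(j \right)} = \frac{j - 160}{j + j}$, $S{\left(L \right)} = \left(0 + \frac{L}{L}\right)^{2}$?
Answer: $\frac{20167497063}{47} \approx 4.291 \cdot 10^{8}$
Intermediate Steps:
$S{\left(L \right)} = 1$ ($S{\left(L \right)} = \left(0 + 1\right)^{2} = 1^{2} = 1$)
$n = -9490$ ($n = 146 \left(-65\right) = -9490$)
$x{\left(j \right)} = \frac{-160 + j}{2 j}$
$\left(-45223 + S{\left(-18 \right)}\right) \left(n + x{\left(-94 \right)}\right) = \left(-45223 + 1\right) \left(-9490 + \frac{-160 - 94}{2 \left(-94\right)}\right) = - 45222 \left(-9490 + \frac{1}{2} \left(- \frac{1}{94}\right) \left(-254\right)\right) = - 45222 \left(-9490 + \frac{127}{94}\right) = \left(-45222\right) \left(- \frac{891933}{94}\right) = \frac{20167497063}{47}$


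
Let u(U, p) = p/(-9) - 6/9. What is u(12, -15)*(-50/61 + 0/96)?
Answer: -50/61 ≈ -0.81967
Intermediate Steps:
u(U, p) = -⅔ - p/9 (u(U, p) = p*(-⅑) - 6*⅑ = -p/9 - ⅔ = -⅔ - p/9)
u(12, -15)*(-50/61 + 0/96) = (-⅔ - ⅑*(-15))*(-50/61 + 0/96) = (-⅔ + 5/3)*(-50*1/61 + 0*(1/96)) = 1*(-50/61 + 0) = 1*(-50/61) = -50/61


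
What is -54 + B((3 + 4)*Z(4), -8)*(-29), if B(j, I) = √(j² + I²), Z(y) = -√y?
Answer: -54 - 58*√65 ≈ -521.61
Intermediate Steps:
B(j, I) = √(I² + j²)
-54 + B((3 + 4)*Z(4), -8)*(-29) = -54 + √((-8)² + ((3 + 4)*(-√4))²)*(-29) = -54 + √(64 + (7*(-1*2))²)*(-29) = -54 + √(64 + (7*(-2))²)*(-29) = -54 + √(64 + (-14)²)*(-29) = -54 + √(64 + 196)*(-29) = -54 + √260*(-29) = -54 + (2*√65)*(-29) = -54 - 58*√65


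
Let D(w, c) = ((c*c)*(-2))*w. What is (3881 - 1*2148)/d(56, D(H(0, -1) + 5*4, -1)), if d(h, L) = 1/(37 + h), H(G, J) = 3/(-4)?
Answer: 161169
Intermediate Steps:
H(G, J) = -¾ (H(G, J) = 3*(-¼) = -¾)
D(w, c) = -2*w*c² (D(w, c) = (c²*(-2))*w = (-2*c²)*w = -2*w*c²)
(3881 - 1*2148)/d(56, D(H(0, -1) + 5*4, -1)) = (3881 - 1*2148)/(1/(37 + 56)) = (3881 - 2148)/(1/93) = 1733/(1/93) = 1733*93 = 161169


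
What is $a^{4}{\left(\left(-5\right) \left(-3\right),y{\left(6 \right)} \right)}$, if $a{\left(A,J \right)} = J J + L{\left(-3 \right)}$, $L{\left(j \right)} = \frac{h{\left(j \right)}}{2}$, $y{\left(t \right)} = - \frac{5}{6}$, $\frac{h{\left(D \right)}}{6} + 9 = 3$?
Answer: $\frac{150644120641}{1679616} \approx 89690.0$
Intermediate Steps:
$h{\left(D \right)} = -36$ ($h{\left(D \right)} = -54 + 6 \cdot 3 = -54 + 18 = -36$)
$y{\left(t \right)} = - \frac{5}{6}$ ($y{\left(t \right)} = \left(-5\right) \frac{1}{6} = - \frac{5}{6}$)
$L{\left(j \right)} = -18$ ($L{\left(j \right)} = - \frac{36}{2} = \left(-36\right) \frac{1}{2} = -18$)
$a{\left(A,J \right)} = -18 + J^{2}$ ($a{\left(A,J \right)} = J J - 18 = J^{2} - 18 = -18 + J^{2}$)
$a^{4}{\left(\left(-5\right) \left(-3\right),y{\left(6 \right)} \right)} = \left(-18 + \left(- \frac{5}{6}\right)^{2}\right)^{4} = \left(-18 + \frac{25}{36}\right)^{4} = \left(- \frac{623}{36}\right)^{4} = \frac{150644120641}{1679616}$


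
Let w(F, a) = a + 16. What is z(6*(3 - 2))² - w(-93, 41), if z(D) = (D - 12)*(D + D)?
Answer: 5127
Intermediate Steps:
w(F, a) = 16 + a
z(D) = 2*D*(-12 + D) (z(D) = (-12 + D)*(2*D) = 2*D*(-12 + D))
z(6*(3 - 2))² - w(-93, 41) = (2*(6*(3 - 2))*(-12 + 6*(3 - 2)))² - (16 + 41) = (2*(6*1)*(-12 + 6*1))² - 1*57 = (2*6*(-12 + 6))² - 57 = (2*6*(-6))² - 57 = (-72)² - 57 = 5184 - 57 = 5127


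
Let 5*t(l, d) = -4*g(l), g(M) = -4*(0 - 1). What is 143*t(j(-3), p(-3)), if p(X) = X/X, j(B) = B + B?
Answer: -2288/5 ≈ -457.60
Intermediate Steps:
j(B) = 2*B
g(M) = 4 (g(M) = -4*(-1) = 4)
p(X) = 1
t(l, d) = -16/5 (t(l, d) = (-4*4)/5 = (1/5)*(-16) = -16/5)
143*t(j(-3), p(-3)) = 143*(-16/5) = -2288/5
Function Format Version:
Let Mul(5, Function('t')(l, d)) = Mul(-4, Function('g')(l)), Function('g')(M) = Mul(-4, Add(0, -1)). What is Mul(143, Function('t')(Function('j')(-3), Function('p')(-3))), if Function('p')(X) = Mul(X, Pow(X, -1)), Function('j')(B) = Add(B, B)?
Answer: Rational(-2288, 5) ≈ -457.60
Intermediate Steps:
Function('j')(B) = Mul(2, B)
Function('g')(M) = 4 (Function('g')(M) = Mul(-4, -1) = 4)
Function('p')(X) = 1
Function('t')(l, d) = Rational(-16, 5) (Function('t')(l, d) = Mul(Rational(1, 5), Mul(-4, 4)) = Mul(Rational(1, 5), -16) = Rational(-16, 5))
Mul(143, Function('t')(Function('j')(-3), Function('p')(-3))) = Mul(143, Rational(-16, 5)) = Rational(-2288, 5)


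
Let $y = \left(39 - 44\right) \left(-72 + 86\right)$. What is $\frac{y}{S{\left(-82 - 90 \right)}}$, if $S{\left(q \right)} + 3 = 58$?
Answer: $- \frac{14}{11} \approx -1.2727$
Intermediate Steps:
$S{\left(q \right)} = 55$ ($S{\left(q \right)} = -3 + 58 = 55$)
$y = -70$ ($y = \left(-5\right) 14 = -70$)
$\frac{y}{S{\left(-82 - 90 \right)}} = \frac{1}{55} \left(-70\right) = - \frac{14}{11}$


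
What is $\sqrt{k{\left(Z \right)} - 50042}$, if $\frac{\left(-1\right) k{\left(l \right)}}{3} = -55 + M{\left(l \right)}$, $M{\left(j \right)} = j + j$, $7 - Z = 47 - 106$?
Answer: $i \sqrt{50273} \approx 224.22 i$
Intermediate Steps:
$Z = 66$ ($Z = 7 - \left(47 - 106\right) = 7 - -59 = 7 + 59 = 66$)
$M{\left(j \right)} = 2 j$
$k{\left(l \right)} = 165 - 6 l$ ($k{\left(l \right)} = - 3 \left(-55 + 2 l\right) = 165 - 6 l$)
$\sqrt{k{\left(Z \right)} - 50042} = \sqrt{\left(165 - 396\right) - 50042} = \sqrt{-231 - 50042} = \sqrt{-50273} = i \sqrt{50273}$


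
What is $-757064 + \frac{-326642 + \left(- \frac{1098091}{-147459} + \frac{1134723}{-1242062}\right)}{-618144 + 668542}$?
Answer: $- \frac{6988181475436170951427}{9230556004642284} \approx -7.5707 \cdot 10^{5}$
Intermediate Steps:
$-757064 + \frac{-326642 + \left(- \frac{1098091}{-147459} + \frac{1134723}{-1242062}\right)}{-618144 + 668542} = -757064 + \frac{-326642 + \left(\left(-1098091\right) \left(- \frac{1}{147459}\right) + 1134723 \left(- \frac{1}{1242062}\right)\right)}{50398} = -757064 + \left(-326642 + \left(\frac{1098091}{147459} - \frac{1134723}{1242062}\right)\right) \frac{1}{50398} = -757064 + \left(-326642 + \frac{1196571984785}{183153220458}\right) \frac{1}{50398} = -757064 - \frac{59824337664857251}{9230556004642284} = - \frac{6988181475436170951427}{9230556004642284}$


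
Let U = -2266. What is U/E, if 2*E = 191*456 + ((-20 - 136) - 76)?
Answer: -1133/21716 ≈ -0.052173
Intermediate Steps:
E = 43432 (E = (191*456 + ((-20 - 136) - 76))/2 = (87096 + (-156 - 76))/2 = (87096 - 232)/2 = (½)*86864 = 43432)
U/E = -2266/43432 = -2266*1/43432 = -1133/21716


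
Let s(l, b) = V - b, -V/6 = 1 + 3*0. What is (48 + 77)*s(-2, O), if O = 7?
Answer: -1625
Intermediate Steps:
V = -6 (V = -6*(1 + 3*0) = -6*(1 + 0) = -6*1 = -6)
s(l, b) = -6 - b
(48 + 77)*s(-2, O) = (48 + 77)*(-6 - 1*7) = 125*(-6 - 7) = 125*(-13) = -1625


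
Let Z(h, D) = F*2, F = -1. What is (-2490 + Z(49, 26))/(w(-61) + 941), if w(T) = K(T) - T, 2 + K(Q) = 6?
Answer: -1246/503 ≈ -2.4771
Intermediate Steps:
Z(h, D) = -2 (Z(h, D) = -1*2 = -2)
K(Q) = 4 (K(Q) = -2 + 6 = 4)
w(T) = 4 - T
(-2490 + Z(49, 26))/(w(-61) + 941) = (-2490 - 2)/((4 - 1*(-61)) + 941) = -2492/((4 + 61) + 941) = -2492/(65 + 941) = -2492/1006 = -2492*1/1006 = -1246/503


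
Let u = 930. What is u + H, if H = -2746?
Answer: -1816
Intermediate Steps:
u + H = 930 - 2746 = -1816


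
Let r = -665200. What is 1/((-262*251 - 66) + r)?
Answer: -1/731028 ≈ -1.3679e-6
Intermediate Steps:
1/((-262*251 - 66) + r) = 1/((-262*251 - 66) - 665200) = 1/((-65762 - 66) - 665200) = 1/(-65828 - 665200) = 1/(-731028) = -1/731028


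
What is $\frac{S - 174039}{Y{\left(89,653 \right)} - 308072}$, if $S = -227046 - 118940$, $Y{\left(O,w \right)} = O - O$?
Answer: $\frac{520025}{308072} \approx 1.688$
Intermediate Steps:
$Y{\left(O,w \right)} = 0$
$S = -345986$
$\frac{S - 174039}{Y{\left(89,653 \right)} - 308072} = \frac{-345986 - 174039}{0 - 308072} = - \frac{520025}{-308072} = \left(-520025\right) \left(- \frac{1}{308072}\right) = \frac{520025}{308072}$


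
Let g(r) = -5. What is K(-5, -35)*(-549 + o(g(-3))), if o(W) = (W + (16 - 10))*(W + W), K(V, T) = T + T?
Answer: 39130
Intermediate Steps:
K(V, T) = 2*T
o(W) = 2*W*(6 + W) (o(W) = (W + 6)*(2*W) = (6 + W)*(2*W) = 2*W*(6 + W))
K(-5, -35)*(-549 + o(g(-3))) = (2*(-35))*(-549 + 2*(-5)*(6 - 5)) = -70*(-549 + 2*(-5)*1) = -70*(-549 - 10) = -70*(-559) = 39130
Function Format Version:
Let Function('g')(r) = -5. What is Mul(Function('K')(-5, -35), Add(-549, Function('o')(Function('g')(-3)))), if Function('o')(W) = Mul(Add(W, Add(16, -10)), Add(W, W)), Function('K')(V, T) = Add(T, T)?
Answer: 39130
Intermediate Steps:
Function('K')(V, T) = Mul(2, T)
Function('o')(W) = Mul(2, W, Add(6, W)) (Function('o')(W) = Mul(Add(W, 6), Mul(2, W)) = Mul(Add(6, W), Mul(2, W)) = Mul(2, W, Add(6, W)))
Mul(Function('K')(-5, -35), Add(-549, Function('o')(Function('g')(-3)))) = Mul(Mul(2, -35), Add(-549, Mul(2, -5, Add(6, -5)))) = Mul(-70, Add(-549, Mul(2, -5, 1))) = Mul(-70, Add(-549, -10)) = Mul(-70, -559) = 39130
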